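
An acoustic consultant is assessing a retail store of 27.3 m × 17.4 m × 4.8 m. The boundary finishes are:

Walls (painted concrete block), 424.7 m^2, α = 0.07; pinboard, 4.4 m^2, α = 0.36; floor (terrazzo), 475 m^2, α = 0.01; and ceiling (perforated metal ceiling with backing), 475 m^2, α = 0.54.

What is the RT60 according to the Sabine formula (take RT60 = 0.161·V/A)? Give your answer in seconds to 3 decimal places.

Equivalent absorption area: A = 424.7·0.07 + 4.4·0.36 + 475·0.01 + 475·0.54 = 292.563 m^2.
V = 27.3·17.4·4.8 = 2280.096 m³.
RT60 = 0.161 · V / A = 0.161 × 2280.096 / 292.563 = 1.255 s.

1.255 sec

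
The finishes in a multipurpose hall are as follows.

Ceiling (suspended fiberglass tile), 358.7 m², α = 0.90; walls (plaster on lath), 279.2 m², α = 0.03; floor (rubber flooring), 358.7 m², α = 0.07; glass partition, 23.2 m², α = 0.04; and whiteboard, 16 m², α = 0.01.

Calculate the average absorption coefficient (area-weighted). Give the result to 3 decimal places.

0.345

Total surface area S = 1035.8 m².
Weighted sum Σ Sα = 357.403.
ᾱ = A/S = 0.345.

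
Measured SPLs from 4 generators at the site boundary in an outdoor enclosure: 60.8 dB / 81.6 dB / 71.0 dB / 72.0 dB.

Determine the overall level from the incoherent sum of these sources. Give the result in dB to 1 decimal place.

82.4 dB

Converting to relative power and adding: 10^(60.8/10) + 10^(81.6/10) + 10^(71.0/10) + 10^(72.0/10) = 1.742e+08.
Combined level = 10 log₁₀(1.742e+08) = 82.4 dB.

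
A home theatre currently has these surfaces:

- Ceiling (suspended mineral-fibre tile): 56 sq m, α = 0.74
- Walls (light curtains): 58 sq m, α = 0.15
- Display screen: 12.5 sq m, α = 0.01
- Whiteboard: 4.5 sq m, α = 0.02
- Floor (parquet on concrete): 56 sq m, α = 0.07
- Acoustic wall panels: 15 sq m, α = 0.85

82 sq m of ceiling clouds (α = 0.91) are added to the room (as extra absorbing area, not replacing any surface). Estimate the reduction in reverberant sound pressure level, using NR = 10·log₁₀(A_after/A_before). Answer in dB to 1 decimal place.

3.2 dB

Equivalent absorption area: A_before = 56×0.74 + 58×0.15 + 12.5×0.01 + 4.5×0.02 + 56×0.07 + 15×0.85 = 67.025 sq m.
Added absorption = 82 × 0.91 = 74.620 sabins.
A_after = 67.025 + 74.620 = 141.645 sabins.
Reduction = 10 log₁₀(A_after/A_before) = 10 log₁₀(2.1133) = 3.2 dB.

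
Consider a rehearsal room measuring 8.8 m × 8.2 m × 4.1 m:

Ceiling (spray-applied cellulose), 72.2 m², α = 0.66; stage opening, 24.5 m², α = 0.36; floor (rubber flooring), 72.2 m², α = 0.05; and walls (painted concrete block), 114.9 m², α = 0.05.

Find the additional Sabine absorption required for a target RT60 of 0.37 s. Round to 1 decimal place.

Summing Sᵢαᵢ: 47.652 + 8.820 + 3.610 + 5.745 → A₁ = 65.827 sabins.
Target A₂ = 0.161·295.856/0.37 = 128.737 sabins (V = 295.856 m³).
Shortfall: 128.737 − 65.827 = 62.9 sabins.

62.9 sabins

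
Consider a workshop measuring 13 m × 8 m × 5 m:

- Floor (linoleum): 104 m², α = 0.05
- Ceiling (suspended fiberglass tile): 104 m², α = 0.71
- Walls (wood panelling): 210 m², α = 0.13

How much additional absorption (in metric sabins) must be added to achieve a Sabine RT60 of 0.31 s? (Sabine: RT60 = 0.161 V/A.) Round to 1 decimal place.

A₁ = Σ Sᵢαᵢ = 104×0.05 + 104×0.71 + 210×0.13 = 106.340 sabins.
For T = 0.31 s, need A₂ = 0.161·V/T = 0.161·520/0.31 = 270.065 sabins.
ΔA = A₂ − A₁ = 270.065 − 106.340 = 163.7 sabins.

163.7 sabins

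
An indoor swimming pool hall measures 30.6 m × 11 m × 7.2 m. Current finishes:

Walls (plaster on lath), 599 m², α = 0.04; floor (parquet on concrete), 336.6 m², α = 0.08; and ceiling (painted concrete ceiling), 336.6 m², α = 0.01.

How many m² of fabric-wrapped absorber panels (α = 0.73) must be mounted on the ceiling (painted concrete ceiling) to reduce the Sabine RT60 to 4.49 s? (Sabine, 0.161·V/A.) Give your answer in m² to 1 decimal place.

45.3

Summing Sᵢαᵢ: 23.960 + 26.928 + 3.366 → A₁ = 54.254 sabins.
V = 2423.52 m³. Target absorption A₂ = 0.161 × 2423.52 / 4.49 = 86.901 sabins.
Absorption to add: 86.901 − 54.254 = 32.647 sabins.
Each m² of panel replacing the ceiling (painted concrete ceiling) adds (0.73 − 0.01) = 0.72 sabins.
Area = ΔA/Δα = 32.647/0.72 = 45.3 m².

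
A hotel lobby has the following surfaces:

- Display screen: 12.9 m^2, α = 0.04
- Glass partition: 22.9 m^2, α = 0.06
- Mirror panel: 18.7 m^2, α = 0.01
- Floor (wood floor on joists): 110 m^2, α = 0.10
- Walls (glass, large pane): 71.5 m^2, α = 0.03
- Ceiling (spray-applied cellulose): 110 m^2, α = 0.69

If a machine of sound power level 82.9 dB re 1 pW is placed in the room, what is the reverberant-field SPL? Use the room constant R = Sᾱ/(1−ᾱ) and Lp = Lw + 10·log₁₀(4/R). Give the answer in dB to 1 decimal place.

68.0 dB

A = 91.122 sabins; S = 346.0 m^2.
ᾱ = 91.122/346.0 = 0.2634; R = Sᾱ/(1−ᾱ) = 91.122/(1−0.2634) = 123.706 m^2.
Lp = 82.9 + 10·log₁₀(4/123.706) = 82.9 + (-14.90) = 68.0 dB.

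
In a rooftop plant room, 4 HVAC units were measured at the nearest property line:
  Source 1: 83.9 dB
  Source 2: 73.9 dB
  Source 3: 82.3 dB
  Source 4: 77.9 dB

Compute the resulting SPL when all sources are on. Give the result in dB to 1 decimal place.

Sum in the linear (power) domain: Σ 10^(Lᵢ/10) = 10^(83.9/10) + 10^(73.9/10) + 10^(82.3/10) + 10^(77.9/10) = 5.015e+08.
Combined level = 10 log₁₀(5.015e+08) = 87.0 dB.

87.0 dB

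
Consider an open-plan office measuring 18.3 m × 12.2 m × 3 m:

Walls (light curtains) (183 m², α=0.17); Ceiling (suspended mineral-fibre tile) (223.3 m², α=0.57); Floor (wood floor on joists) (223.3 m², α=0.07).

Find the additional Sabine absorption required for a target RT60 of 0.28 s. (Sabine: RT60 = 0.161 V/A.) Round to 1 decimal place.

211.1 sabins

Total absorption A₁ = 183×0.17 + 223.3×0.57 + 223.3×0.07
  = 31.110 + 127.281 + 15.631 = 174.022 m² sabins.
Target A₂ = 0.161·669.78/0.28 = 385.123 sabins (V = 669.78 m³).
ΔA = A₂ − A₁ = 385.123 − 174.022 = 211.1 sabins.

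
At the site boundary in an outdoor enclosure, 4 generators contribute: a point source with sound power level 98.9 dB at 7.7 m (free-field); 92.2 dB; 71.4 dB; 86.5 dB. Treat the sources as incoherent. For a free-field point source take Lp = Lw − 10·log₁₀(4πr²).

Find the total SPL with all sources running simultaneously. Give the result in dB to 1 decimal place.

Source at 7.7 m: Lp = 98.9 − 10·log₁₀(4π·7.7²) = 98.9 − 10·log₁₀(745.060) = 70.2 dB.
Σ 10^(Lᵢ/10) = 2.131e+09.
Combined level = 10 log₁₀(2.131e+09) = 93.3 dB.

93.3 dB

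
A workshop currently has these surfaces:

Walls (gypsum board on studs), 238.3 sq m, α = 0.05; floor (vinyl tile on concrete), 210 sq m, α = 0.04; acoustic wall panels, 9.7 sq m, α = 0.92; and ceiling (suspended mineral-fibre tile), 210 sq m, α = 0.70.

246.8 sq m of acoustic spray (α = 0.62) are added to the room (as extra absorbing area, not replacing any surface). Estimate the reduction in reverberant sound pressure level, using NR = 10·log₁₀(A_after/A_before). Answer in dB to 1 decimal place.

2.7 dB

A_before = Σ Sᵢαᵢ = 238.3×0.05 + 210×0.04 + 9.7×0.92 + 210×0.70 = 176.239 sabins.
Added absorption = 246.8 × 0.62 = 153.016 sabins.
New total A_after = 329.255 sabins.
Reduction = 10 log₁₀(A_after/A_before) = 10 log₁₀(1.8682) = 2.7 dB.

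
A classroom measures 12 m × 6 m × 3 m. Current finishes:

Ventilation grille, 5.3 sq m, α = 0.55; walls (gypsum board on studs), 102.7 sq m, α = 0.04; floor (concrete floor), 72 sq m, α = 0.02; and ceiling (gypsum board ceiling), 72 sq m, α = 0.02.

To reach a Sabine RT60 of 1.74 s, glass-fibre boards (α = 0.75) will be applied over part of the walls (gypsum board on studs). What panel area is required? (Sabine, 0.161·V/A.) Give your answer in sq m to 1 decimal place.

A₁ = Σ Sᵢαᵢ = 5.3*0.55 + 102.7*0.04 + 72*0.02 + 72*0.02 = 9.903 sabins.
V = 216 m³. Target absorption A₂ = 0.161 × 216 / 1.74 = 19.986 sabins.
Absorption to add: 19.986 − 9.903 = 10.083 sabins.
Each sq m of panel replacing the walls (gypsum board on studs) adds (0.75 − 0.04) = 0.71 sabins.
Area = ΔA/Δα = 10.083/0.71 = 14.2 sq m.

14.2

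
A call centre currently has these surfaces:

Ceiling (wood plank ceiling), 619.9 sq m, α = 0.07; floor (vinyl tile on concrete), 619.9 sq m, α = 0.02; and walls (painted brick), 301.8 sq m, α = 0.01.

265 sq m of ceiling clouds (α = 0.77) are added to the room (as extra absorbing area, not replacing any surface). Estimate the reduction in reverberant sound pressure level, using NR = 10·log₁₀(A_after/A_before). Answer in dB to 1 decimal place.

6.5 dB

Total absorption A_before = 619.9×0.07 + 619.9×0.02 + 301.8×0.01
  = 43.393 + 12.398 + 3.018 = 58.809 sq m sabins.
Added absorption = 265 × 0.77 = 204.050 sabins.
A_after = 58.809 + 204.050 = 262.859 sabins.
NR = 10·log₁₀(262.859/58.809) = 6.5 dB.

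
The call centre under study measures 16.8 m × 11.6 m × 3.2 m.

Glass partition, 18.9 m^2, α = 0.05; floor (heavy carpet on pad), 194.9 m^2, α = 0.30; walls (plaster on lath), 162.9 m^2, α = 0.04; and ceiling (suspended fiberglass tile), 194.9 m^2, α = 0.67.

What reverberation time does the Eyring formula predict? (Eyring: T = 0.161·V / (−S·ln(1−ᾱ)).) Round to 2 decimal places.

Total surface area S = 18.9 + 194.9 + 162.9 + 194.9 = 571.6 m^2.
Absorption A = 18.9×0.05 + 194.9×0.30 + 162.9×0.04 + 194.9×0.67 = 196.514 sabins.
Mean coefficient ᾱ = A/S = 0.3438.
−S·ln(1−ᾱ) = −571.6 × ln(1 − 0.3438) = 240.809.
V = 16.8 × 11.6 × 3.2 = 623.616 m³.
RT60 = 0.161 × 623.616 / 240.809 = 0.42 s.

0.42 s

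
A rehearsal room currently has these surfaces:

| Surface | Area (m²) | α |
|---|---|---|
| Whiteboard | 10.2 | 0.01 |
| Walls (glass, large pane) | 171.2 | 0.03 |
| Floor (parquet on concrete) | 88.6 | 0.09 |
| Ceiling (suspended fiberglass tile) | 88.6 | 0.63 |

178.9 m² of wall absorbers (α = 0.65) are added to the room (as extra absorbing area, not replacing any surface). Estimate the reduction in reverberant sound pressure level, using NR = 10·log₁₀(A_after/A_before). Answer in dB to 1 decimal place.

4.3 dB

Total absorption A_before = 10.2×0.01 + 171.2×0.03 + 88.6×0.09 + 88.6×0.63
  = 0.102 + 5.136 + 7.974 + 55.818 = 69.030 m² sabins.
Added absorption = 178.9 × 0.65 = 116.285 sabins.
A_after = 69.030 + 116.285 = 185.315 sabins.
Reduction = 10 log₁₀(A_after/A_before) = 10 log₁₀(2.6846) = 4.3 dB.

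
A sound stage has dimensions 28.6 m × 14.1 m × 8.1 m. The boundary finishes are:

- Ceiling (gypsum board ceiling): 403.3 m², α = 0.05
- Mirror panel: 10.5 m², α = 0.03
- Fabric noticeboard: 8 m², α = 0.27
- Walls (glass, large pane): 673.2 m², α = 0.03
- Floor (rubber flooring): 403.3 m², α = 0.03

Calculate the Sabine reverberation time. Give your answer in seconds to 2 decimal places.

9.57 s

A = Σ Sᵢαᵢ = 403.3×0.05 + 10.5×0.03 + 8×0.27 + 673.2×0.03 + 403.3×0.03 = 54.935 sabins.
Volume V = 28.6 × 14.1 × 8.1 = 3266.406 m³.
Sabine: RT60 = 0.161 × 3266.406 / 54.935 = 9.57 s.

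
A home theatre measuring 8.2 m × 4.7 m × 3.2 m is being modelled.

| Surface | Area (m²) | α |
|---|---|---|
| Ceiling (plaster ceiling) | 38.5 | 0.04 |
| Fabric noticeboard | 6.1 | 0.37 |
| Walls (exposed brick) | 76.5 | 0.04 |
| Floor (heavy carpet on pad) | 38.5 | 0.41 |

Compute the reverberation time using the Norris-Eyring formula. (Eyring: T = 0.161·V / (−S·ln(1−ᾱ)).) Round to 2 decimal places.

0.81 seconds

Total surface area S = 38.5 + 6.1 + 76.5 + 38.5 = 159.6 m².
Absorption A = 38.5·0.04 + 6.1·0.37 + 76.5·0.04 + 38.5·0.41 = 22.642 sabins.
Mean coefficient ᾱ = A/S = 0.1419.
−S·ln(1−ᾱ) = −159.6 × ln(1 − 0.1419) = 24.424.
V = 8.2 × 4.7 × 3.2 = 123.328 m³.
RT60 = 0.161 × 123.328 / 24.424 = 0.81 s.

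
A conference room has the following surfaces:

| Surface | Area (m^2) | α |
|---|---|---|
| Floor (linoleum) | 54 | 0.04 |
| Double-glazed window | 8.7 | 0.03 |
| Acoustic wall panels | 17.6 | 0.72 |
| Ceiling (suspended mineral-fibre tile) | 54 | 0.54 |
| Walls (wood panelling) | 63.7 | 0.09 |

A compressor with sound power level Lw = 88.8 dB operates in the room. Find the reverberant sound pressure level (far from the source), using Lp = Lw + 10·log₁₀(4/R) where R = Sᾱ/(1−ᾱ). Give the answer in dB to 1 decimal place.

Σ(Sᵢαᵢ) = 54×0.04 + 8.7×0.03 + 17.6×0.72 + 54×0.54 + 63.7×0.09 = 49.986; total area S = 198.0 m^2.
ᾱ = 49.986/198.0 = 0.2525; R = Sᾱ/(1−ᾱ) = 49.986/(1−0.2525) = 66.871 m^2.
Lp = Lw + 10 log₁₀(4/R) = 88.8 -12.23 = 76.6 dB.

76.6 dB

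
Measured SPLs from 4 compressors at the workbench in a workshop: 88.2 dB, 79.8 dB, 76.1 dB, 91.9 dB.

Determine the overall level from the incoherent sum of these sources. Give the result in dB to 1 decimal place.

Converting to relative power and adding: 10^(88.2/10) + 10^(79.8/10) + 10^(76.1/10) + 10^(91.9/10) = 2.346e+09.
L_total = 10·log₁₀(2.346e+09) = 93.7 dB.

93.7 dB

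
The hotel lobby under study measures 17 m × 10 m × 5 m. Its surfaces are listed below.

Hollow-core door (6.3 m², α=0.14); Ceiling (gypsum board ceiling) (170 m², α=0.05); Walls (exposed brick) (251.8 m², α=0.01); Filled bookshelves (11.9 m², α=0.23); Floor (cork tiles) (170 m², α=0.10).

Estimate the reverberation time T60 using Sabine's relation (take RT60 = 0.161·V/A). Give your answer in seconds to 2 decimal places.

Equivalent absorption area: A = 6.3×0.14 + 170×0.05 + 251.8×0.01 + 11.9×0.23 + 170×0.10 = 31.637 m².
Room volume: 850 m³.
T = 0.161 V/A = 0.161·850/31.637 = 4.33 s.

4.33 seconds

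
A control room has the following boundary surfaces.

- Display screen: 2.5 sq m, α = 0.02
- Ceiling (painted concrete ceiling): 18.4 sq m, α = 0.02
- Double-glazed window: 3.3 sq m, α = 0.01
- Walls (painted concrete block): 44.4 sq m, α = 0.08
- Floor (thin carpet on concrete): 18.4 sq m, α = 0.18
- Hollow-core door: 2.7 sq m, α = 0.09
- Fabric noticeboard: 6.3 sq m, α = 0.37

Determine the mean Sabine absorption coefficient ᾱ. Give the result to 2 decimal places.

0.10

Total surface area S = 96.0 sq m.
A = 2.5*0.02 + 18.4*0.02 + 3.3*0.01 + 44.4*0.08 + 18.4*0.18 + 2.7*0.09 + 6.3*0.37 = 9.889 sabins.
ᾱ = 9.889 / 96.0 = 0.10.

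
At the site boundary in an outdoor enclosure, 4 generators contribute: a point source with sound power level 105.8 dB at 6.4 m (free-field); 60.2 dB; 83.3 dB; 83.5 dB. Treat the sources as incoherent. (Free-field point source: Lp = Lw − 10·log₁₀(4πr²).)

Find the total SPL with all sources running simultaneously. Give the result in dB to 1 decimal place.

Source at 6.4 m: Lp = 105.8 − 10·log₁₀(4π·6.4²) = 105.8 − 10·log₁₀(514.719) = 78.7 dB.
Converting to relative power and adding: 10^(78.7/10) + 10^(60.2/10) + 10^(83.3/10) + 10^(83.5/10) = 5.128e+08.
Combined level = 10 log₁₀(5.128e+08) = 87.1 dB.

87.1 dB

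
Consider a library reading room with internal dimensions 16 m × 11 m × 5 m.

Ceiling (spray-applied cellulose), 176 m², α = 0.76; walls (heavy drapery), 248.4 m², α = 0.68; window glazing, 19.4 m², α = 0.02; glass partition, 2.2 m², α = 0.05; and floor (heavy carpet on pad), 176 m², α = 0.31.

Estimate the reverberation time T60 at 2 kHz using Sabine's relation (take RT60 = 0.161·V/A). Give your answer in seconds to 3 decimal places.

0.396 seconds

Equivalent absorption area: A = 176×0.76 + 248.4×0.68 + 19.4×0.02 + 2.2×0.05 + 176×0.31 = 357.730 m².
V = 16·11·5 = 880 m³.
RT60 = 0.161 · V / A = 0.161 × 880 / 357.730 = 0.396 s.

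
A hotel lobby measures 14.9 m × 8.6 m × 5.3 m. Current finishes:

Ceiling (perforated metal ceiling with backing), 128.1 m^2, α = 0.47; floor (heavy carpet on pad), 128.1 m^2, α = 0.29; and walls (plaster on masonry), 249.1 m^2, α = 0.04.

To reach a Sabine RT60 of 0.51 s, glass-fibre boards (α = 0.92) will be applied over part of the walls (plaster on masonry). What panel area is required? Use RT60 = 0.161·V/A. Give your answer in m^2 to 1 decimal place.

121.7

Summing Sᵢαᵢ: 60.207 + 37.149 + 9.964 → A₁ = 107.320 sabins.
Required A₂ = 0.161·679.142/0.51 = 214.396 sabins.
Absorption to add: 214.396 − 107.320 = 107.076 sabins.
Net gain per m^2: Δα = 0.92 − 0.04 = 0.88.
Panel area = 107.076 / 0.88 = 121.7 m^2.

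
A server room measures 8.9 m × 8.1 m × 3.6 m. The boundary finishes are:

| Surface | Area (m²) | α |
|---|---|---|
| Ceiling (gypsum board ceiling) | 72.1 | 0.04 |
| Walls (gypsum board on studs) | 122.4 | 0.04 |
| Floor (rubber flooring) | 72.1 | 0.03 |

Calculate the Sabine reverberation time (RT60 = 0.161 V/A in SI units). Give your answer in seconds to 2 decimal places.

4.20 sec

Equivalent absorption area: A = 72.1×0.04 + 122.4×0.04 + 72.1×0.03 = 9.943 m².
V = 8.9·8.1·3.6 = 259.524 m³.
Sabine: RT60 = 0.161 × 259.524 / 9.943 = 4.20 s.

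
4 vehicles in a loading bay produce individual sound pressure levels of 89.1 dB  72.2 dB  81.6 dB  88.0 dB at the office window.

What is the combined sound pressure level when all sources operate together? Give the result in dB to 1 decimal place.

Σ 10^(Lᵢ/10) = 1.605e+09.
Combined level = 10 log₁₀(1.605e+09) = 92.1 dB.

92.1 dB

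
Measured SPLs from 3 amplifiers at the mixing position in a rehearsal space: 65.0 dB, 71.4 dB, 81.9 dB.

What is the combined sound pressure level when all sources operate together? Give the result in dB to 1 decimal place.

82.4 dB

Σ 10^(Lᵢ/10) = 1.718e+08.
Back to dB: 10·log₁₀ Σ = 82.4 dB.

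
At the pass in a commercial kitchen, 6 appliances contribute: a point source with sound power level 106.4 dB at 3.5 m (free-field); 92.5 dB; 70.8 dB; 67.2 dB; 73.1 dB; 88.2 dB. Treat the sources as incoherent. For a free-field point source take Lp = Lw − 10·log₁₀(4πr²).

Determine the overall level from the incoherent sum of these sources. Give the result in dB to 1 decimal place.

Source at 3.5 m: Lp = 106.4 − 10·log₁₀(4π·3.5²) = 106.4 − 10·log₁₀(153.938) = 84.5 dB.
Σ 10^(Lᵢ/10) = 2.758e+09.
Combined level = 10 log₁₀(2.758e+09) = 94.4 dB.

94.4 dB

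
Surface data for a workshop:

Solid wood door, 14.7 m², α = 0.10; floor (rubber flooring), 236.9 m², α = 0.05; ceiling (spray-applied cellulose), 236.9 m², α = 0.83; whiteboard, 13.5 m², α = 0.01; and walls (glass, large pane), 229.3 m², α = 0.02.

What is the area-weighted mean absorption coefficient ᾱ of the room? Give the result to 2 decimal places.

Total surface area S = 731.3 m².
A = 14.7*0.10 + 236.9*0.05 + 236.9*0.83 + 13.5*0.01 + 229.3*0.02 = 214.663 sabins.
ᾱ = 214.663 / 731.3 = 0.29.

0.29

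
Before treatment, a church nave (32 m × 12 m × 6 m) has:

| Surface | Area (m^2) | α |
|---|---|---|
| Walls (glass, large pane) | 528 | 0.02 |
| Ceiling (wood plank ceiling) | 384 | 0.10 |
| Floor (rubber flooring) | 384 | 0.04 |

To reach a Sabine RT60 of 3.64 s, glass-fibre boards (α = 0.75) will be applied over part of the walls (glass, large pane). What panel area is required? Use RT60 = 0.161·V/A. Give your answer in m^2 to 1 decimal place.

Summing Sᵢαᵢ: 10.560 + 38.400 + 15.360 → A₁ = 64.320 sabins.
Required A₂ = 0.161·2304/3.64 = 101.908 sabins.
Absorption to add: 101.908 − 64.320 = 37.588 sabins.
Each m^2 of panel replacing the walls (glass, large pane) adds (0.75 − 0.02) = 0.73 sabins.
Area = ΔA/Δα = 37.588/0.73 = 51.5 m^2.

51.5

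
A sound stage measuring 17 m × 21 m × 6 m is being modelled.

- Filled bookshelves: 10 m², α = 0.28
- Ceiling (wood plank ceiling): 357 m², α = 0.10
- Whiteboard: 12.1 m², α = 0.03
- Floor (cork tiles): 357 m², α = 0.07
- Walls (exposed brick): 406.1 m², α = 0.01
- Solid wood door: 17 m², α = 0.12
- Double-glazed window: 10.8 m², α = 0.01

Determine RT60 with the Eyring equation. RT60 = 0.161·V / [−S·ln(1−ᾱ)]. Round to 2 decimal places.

4.77 sec

S = Σ Sᵢ = 1170.0 m².
Absorption A = 10×0.28 + 357×0.10 + 12.1×0.03 + 357×0.07 + 406.1×0.01 + 17×0.12 + 10.8×0.01 = 70.062 sabins.
ᾱ = 70.062 / 1170.0 = 0.0599.
Eyring denominator: −S ln(1−ᾱ) = 72.270.
V = 17 × 21 × 6 = 2142 m³.
RT60 = 0.161 × 2142 / 72.270 = 4.77 s.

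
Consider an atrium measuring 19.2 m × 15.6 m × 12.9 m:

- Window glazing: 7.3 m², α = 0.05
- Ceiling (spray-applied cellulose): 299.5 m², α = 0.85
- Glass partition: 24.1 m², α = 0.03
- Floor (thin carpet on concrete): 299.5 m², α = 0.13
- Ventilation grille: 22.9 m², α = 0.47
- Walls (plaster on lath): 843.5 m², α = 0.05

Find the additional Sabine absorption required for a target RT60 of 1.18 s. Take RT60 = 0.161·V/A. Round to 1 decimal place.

179.6 sabins

A₁ = Σ Sᵢαᵢ = 7.3*0.05 + 299.5*0.85 + 24.1*0.03 + 299.5*0.13 + 22.9*0.47 + 843.5*0.05 = 347.536 sabins.
Target A₂ = 0.161·3863.808/1.18 = 527.181 sabins (V = 3863.808 m³).
Additional absorption ΔA = 527.181 − 347.536 = 179.6 sabins.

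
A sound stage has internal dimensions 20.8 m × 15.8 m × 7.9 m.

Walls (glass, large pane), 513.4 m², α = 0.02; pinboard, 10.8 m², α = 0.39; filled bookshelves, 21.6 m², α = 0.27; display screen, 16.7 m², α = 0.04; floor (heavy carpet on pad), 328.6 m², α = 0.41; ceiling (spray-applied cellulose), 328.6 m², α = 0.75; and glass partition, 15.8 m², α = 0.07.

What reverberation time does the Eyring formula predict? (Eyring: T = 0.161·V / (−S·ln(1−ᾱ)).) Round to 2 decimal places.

Total surface area S = 513.4 + 10.8 + 21.6 + 16.7 + 328.6 + 328.6 + 15.8 = 1235.5 m².
Σ(Sᵢαᵢ) = 513.4×0.02 + 10.8×0.39 + 21.6×0.27 + 16.7×0.04 + 328.6×0.41 + 328.6×0.75 + 15.8×0.07 = 403.262.
ᾱ = 403.262 / 1235.5 = 0.3264.
Eyring denominator: −S ln(1−ᾱ) = 488.169.
V = 20.8 × 15.8 × 7.9 = 2596.256 m³.
RT60 = 0.161 × 2596.256 / 488.169 = 0.86 s.

0.86 s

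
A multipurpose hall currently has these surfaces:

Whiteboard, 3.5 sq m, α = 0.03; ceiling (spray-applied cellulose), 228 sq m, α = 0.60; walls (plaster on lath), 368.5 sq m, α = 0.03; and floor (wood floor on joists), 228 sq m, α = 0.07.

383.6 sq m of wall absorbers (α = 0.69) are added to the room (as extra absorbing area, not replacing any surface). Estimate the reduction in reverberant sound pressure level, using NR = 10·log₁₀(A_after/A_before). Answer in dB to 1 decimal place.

4.2 dB

Equivalent absorption area: A_before = 3.5*0.03 + 228*0.60 + 368.5*0.03 + 228*0.07 = 163.920 sq m.
Added absorption = 383.6 × 0.69 = 264.684 sabins.
New total A_after = 428.604 sabins.
Reduction = 10 log₁₀(A_after/A_before) = 10 log₁₀(2.6147) = 4.2 dB.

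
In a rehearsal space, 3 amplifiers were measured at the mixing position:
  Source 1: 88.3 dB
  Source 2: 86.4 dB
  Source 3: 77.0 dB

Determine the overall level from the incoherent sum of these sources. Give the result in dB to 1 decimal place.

90.7 dB

Σ 10^(Lᵢ/10) = 1.163e+09.
L_total = 10·log₁₀(1.163e+09) = 90.7 dB.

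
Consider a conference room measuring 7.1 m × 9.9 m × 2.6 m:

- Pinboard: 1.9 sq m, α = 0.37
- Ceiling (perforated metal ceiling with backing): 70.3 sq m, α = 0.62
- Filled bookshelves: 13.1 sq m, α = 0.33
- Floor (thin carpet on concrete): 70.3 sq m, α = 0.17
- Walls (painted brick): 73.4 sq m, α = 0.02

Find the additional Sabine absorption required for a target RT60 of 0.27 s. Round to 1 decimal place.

A₁ = Σ Sᵢαᵢ = 1.9×0.37 + 70.3×0.62 + 13.1×0.33 + 70.3×0.17 + 73.4×0.02 = 62.031 sabins.
V = 182.754 m³. Required absorption A₂ = 0.161 × 182.754 / 0.27 = 108.976 sabins.
Additional absorption ΔA = 108.976 − 62.031 = 46.9 sabins.

46.9 sabins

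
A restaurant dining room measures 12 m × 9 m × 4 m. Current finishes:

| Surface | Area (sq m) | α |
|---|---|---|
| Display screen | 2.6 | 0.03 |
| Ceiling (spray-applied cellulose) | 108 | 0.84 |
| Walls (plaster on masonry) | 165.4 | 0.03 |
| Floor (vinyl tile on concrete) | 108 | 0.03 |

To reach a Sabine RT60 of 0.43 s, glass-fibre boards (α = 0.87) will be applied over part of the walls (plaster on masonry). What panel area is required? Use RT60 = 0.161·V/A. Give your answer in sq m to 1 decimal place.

74.7

Summing Sᵢαᵢ: 0.078 + 90.720 + 4.962 + 3.240 → A₁ = 99.000 sabins.
Required A₂ = 0.161·432/0.43 = 161.749 sabins.
ΔA needed = 161.749 − 99.000 = 62.749 sabins.
Each sq m of panel replacing the walls (plaster on masonry) adds (0.87 − 0.03) = 0.84 sabins.
Area = ΔA/Δα = 62.749/0.84 = 74.7 sq m.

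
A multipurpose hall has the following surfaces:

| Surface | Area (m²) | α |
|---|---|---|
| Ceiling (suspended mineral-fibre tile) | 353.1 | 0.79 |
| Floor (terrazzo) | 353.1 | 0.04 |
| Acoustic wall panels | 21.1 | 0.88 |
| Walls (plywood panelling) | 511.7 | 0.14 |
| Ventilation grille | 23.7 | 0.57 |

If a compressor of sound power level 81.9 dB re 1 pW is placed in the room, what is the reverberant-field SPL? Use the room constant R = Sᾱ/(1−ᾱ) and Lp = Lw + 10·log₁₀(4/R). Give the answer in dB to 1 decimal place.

60.3 dB

A = 396.788 sabins; S = 1262.7 m².
ᾱ = 0.3142, so room constant R = A/(1−ᾱ) = 578.577 m².
Lp = 81.9 + 10·log₁₀(4/578.577) = 81.9 + (-21.60) = 60.3 dB.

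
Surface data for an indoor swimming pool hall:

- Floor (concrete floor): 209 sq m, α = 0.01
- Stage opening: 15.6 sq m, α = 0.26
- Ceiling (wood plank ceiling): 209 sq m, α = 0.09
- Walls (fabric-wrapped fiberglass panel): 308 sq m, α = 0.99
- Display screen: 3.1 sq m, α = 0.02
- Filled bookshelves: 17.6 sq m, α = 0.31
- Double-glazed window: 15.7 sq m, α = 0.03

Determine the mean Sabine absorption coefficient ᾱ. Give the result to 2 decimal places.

Total surface area S = 778.0 sq m.
A = 209*0.01 + 15.6*0.26 + 209*0.09 + 308*0.99 + 3.1*0.02 + 17.6*0.31 + 15.7*0.03 = 335.865 sabins.
ᾱ = A/S = 0.43.

0.43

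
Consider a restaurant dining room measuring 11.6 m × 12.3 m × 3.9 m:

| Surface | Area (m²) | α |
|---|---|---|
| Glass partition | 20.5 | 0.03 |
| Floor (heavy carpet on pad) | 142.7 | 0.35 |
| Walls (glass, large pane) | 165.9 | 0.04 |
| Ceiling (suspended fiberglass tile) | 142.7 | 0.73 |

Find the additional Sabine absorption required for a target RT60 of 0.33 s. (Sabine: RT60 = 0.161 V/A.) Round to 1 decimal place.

110.1 sabins

A₁ = Σ Sᵢαᵢ = 20.5*0.03 + 142.7*0.35 + 165.9*0.04 + 142.7*0.73 = 161.367 sabins.
For T = 0.33 s, need A₂ = 0.161·V/T = 0.161·556.452/0.33 = 271.481 sabins.
Additional absorption ΔA = 271.481 − 161.367 = 110.1 sabins.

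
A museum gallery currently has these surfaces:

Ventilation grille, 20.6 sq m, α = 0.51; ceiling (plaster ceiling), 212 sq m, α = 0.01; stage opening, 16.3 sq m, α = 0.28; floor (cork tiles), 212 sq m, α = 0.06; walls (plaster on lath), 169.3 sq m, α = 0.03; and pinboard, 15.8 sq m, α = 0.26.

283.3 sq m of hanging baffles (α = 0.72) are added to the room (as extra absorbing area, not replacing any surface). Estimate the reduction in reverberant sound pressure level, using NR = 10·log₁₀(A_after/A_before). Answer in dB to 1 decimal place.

7.9 dB

Equivalent absorption area: A_before = 20.6*0.51 + 212*0.01 + 16.3*0.28 + 212*0.06 + 169.3*0.03 + 15.8*0.26 = 39.097 sq m.
Added absorption = 283.3 × 0.72 = 203.976 sabins.
A_after = 39.097 + 203.976 = 243.073 sabins.
NR = 10·log₁₀(243.073/39.097) = 7.9 dB.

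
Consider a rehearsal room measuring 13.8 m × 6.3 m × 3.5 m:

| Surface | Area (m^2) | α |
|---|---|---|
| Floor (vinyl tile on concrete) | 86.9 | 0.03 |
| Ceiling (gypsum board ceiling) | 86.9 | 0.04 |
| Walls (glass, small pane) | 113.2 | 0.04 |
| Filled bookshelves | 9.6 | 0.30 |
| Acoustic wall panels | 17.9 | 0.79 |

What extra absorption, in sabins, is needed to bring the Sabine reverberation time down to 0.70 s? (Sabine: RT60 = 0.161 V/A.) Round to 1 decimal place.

A₁ = Σ Sᵢαᵢ = 86.9×0.03 + 86.9×0.04 + 113.2×0.04 + 9.6×0.30 + 17.9×0.79 = 27.632 sabins.
For T = 0.70 s, need A₂ = 0.161·V/T = 0.161·304.29/0.70 = 69.987 sabins.
Additional absorption ΔA = 69.987 − 27.632 = 42.4 sabins.

42.4 sabins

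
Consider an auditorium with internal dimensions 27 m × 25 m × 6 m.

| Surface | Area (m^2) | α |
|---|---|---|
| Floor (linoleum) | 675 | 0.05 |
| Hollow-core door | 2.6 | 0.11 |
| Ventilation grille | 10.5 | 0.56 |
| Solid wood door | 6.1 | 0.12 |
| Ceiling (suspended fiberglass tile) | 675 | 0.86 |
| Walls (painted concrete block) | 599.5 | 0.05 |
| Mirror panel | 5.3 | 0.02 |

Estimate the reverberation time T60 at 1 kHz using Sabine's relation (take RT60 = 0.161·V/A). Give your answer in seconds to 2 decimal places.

1.00 s

Total absorption A = 675*0.05 + 2.6*0.11 + 10.5*0.56 + 6.1*0.12 + 675*0.86 + 599.5*0.05 + 5.3*0.02
  = 33.750 + 0.286 + 5.880 + 0.732 + 580.500 + 29.975 + 0.106 = 651.229 m^2 sabins.
V = 27·25·6 = 4050 m³.
RT60 = 0.161 · V / A = 0.161 × 4050 / 651.229 = 1.00 s.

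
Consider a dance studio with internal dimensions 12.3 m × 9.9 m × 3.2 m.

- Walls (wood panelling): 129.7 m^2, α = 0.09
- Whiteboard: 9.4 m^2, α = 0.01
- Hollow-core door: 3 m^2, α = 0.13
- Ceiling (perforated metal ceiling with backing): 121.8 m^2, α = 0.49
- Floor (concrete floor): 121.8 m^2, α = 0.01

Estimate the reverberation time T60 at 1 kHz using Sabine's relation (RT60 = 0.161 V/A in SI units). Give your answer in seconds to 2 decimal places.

Summing Sᵢαᵢ: 11.673 + 0.094 + 0.390 + 59.682 + 1.218 → A = 73.057 sabins.
Volume V = 12.3 × 9.9 × 3.2 = 389.664 m³.
T = 0.161 V/A = 0.161·389.664/73.057 = 0.86 s.

0.86 s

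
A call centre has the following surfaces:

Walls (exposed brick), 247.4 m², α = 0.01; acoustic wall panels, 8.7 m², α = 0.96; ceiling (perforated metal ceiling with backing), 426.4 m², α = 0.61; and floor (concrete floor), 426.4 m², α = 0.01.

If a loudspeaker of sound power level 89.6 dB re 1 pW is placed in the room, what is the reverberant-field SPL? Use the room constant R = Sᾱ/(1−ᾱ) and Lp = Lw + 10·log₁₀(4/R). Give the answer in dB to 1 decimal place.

A = 275.194 sabins; S = 1108.9 m².
ᾱ = 275.194/1108.9 = 0.2482; R = Sᾱ/(1−ᾱ) = 275.194/(1−0.2482) = 366.047 m².
Lp = Lw + 10 log₁₀(4/R) = 89.6 -19.61 = 70.0 dB.

70.0 dB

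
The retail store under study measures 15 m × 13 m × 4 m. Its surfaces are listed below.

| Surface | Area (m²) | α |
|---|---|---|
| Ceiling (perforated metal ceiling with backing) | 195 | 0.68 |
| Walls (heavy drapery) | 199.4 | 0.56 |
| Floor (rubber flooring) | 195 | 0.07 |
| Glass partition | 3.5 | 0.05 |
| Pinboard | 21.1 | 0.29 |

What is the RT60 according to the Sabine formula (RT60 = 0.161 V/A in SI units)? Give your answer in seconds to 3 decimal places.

0.475 sec

Total absorption A = 195·0.68 + 199.4·0.56 + 195·0.07 + 3.5·0.05 + 21.1·0.29
  = 132.600 + 111.664 + 13.650 + 0.175 + 6.119 = 264.208 m² sabins.
Volume V = 15 × 13 × 4 = 780 m³.
T = 0.161 V/A = 0.161·780/264.208 = 0.475 s.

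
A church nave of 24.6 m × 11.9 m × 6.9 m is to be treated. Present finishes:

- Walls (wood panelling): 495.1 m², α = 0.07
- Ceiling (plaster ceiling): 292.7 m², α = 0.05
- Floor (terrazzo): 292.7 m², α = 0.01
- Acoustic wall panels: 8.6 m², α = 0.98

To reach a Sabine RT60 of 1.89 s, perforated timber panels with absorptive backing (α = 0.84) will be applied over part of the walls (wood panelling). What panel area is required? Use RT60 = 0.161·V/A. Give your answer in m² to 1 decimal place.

A₁ = Σ Sᵢαᵢ = 495.1·0.07 + 292.7·0.05 + 292.7·0.01 + 8.6·0.98 = 60.647 sabins.
Required A₂ = 0.161·2019.906/1.89 = 172.066 sabins.
Absorption to add: 172.066 − 60.647 = 111.419 sabins.
Net gain per m²: Δα = 0.84 − 0.07 = 0.77.
Panel area = 111.419 / 0.77 = 144.7 m².

144.7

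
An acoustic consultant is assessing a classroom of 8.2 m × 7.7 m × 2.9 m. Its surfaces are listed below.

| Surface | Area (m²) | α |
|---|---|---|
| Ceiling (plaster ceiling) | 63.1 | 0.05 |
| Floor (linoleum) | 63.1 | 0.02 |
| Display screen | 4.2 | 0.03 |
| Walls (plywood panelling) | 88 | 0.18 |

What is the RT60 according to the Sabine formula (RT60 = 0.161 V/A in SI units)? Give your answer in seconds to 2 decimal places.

Total absorption A = 63.1·0.05 + 63.1·0.02 + 4.2·0.03 + 88·0.18
  = 3.155 + 1.262 + 0.126 + 15.840 = 20.383 m² sabins.
Volume V = 8.2 × 7.7 × 2.9 = 183.106 m³.
RT60 = 0.161 · V / A = 0.161 × 183.106 / 20.383 = 1.45 s.

1.45 s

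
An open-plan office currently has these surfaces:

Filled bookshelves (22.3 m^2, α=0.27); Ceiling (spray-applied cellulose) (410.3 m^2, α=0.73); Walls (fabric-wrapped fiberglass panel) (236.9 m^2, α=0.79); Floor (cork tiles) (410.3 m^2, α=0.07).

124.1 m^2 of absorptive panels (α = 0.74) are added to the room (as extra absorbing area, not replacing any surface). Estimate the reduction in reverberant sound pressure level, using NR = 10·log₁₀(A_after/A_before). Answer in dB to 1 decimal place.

0.7 dB

A_before = Σ Sᵢαᵢ = 22.3·0.27 + 410.3·0.73 + 236.9·0.79 + 410.3·0.07 = 521.412 sabins.
Added absorption = 124.1 × 0.74 = 91.834 sabins.
New total A_after = 613.246 sabins.
Reduction = 10 log₁₀(A_after/A_before) = 10 log₁₀(1.1761) = 0.7 dB.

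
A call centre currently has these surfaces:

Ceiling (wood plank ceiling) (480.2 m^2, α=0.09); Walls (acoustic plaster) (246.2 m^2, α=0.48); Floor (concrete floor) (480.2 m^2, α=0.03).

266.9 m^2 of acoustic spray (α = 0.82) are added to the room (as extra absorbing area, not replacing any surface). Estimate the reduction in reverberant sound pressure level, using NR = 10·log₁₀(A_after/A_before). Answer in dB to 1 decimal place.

Summing Sᵢαᵢ: 43.218 + 118.176 + 14.406 → A_before = 175.800 sabins.
Added absorption = 266.9 × 0.82 = 218.858 sabins.
New total A_after = 394.658 sabins.
NR = 10·log₁₀(394.658/175.800) = 3.5 dB.

3.5 dB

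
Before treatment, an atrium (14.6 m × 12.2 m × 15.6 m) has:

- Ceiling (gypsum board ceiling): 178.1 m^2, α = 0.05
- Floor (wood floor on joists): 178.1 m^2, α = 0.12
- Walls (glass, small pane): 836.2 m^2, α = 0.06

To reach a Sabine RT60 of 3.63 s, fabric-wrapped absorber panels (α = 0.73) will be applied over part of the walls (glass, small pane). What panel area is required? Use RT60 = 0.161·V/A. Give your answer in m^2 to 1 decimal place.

Equivalent absorption area: A₁ = 178.1·0.05 + 178.1·0.12 + 836.2·0.06 = 80.449 m^2.
Required A₂ = 0.161·2778.672/3.63 = 123.241 sabins.
ΔA needed = 123.241 − 80.449 = 42.792 sabins.
Each m^2 of panel replacing the walls (glass, small pane) adds (0.73 − 0.06) = 0.67 sabins.
Area = ΔA/Δα = 42.792/0.67 = 63.9 m^2.

63.9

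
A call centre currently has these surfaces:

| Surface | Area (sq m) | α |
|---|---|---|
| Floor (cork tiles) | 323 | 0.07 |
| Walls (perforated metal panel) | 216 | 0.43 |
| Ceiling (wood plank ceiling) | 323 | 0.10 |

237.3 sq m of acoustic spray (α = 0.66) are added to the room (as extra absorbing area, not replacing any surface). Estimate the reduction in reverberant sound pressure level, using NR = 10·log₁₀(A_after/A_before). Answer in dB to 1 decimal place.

A_before = Σ Sᵢαᵢ = 323×0.07 + 216×0.43 + 323×0.10 = 147.790 sabins.
Treatment contributes 237.3·0.66 = 156.618 sabins.
A_after = 147.790 + 156.618 = 304.408 sabins.
Reduction = 10 log₁₀(A_after/A_before) = 10 log₁₀(2.0597) = 3.1 dB.

3.1 dB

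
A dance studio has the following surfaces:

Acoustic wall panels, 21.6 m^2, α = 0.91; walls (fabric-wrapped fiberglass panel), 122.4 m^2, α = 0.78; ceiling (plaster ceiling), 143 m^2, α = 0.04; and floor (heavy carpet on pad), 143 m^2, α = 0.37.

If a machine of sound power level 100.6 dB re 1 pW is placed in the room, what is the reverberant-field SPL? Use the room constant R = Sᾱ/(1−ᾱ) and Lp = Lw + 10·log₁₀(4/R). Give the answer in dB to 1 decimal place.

A = 173.758 sabins; S = 430.0 m^2.
ᾱ = 173.758/430.0 = 0.4041; R = Sᾱ/(1−ᾱ) = 173.758/(1−0.4041) = 291.589 m^2.
Lp = Lw + 10 log₁₀(4/R) = 100.6 -18.63 = 82.0 dB.

82.0 dB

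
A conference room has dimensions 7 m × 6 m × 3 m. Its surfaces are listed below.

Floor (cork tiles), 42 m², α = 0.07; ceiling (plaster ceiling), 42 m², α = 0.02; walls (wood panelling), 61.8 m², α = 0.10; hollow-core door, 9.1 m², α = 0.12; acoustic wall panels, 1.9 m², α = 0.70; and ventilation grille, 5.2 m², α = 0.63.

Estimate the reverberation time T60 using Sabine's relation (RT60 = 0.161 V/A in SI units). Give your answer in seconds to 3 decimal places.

1.296 s

Summing Sᵢαᵢ: 2.940 + 0.840 + 6.180 + 1.092 + 1.330 + 3.276 → A = 15.658 sabins.
Room volume: 126 m³.
RT60 = 0.161 · V / A = 0.161 × 126 / 15.658 = 1.296 s.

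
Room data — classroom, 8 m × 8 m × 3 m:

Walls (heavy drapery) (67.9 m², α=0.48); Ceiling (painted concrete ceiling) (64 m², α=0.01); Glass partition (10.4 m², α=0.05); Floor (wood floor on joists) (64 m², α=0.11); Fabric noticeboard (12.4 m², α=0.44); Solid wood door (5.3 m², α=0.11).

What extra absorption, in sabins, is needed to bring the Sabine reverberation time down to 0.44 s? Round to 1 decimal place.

23.4 sabins

Total absorption A₁ = 67.9×0.48 + 64×0.01 + 10.4×0.05 + 64×0.11 + 12.4×0.44 + 5.3×0.11
  = 32.592 + 0.640 + 0.520 + 7.040 + 5.456 + 0.583 = 46.831 m² sabins.
Target A₂ = 0.161·192/0.44 = 70.255 sabins (V = 192 m³).
ΔA = A₂ − A₁ = 70.255 − 46.831 = 23.4 sabins.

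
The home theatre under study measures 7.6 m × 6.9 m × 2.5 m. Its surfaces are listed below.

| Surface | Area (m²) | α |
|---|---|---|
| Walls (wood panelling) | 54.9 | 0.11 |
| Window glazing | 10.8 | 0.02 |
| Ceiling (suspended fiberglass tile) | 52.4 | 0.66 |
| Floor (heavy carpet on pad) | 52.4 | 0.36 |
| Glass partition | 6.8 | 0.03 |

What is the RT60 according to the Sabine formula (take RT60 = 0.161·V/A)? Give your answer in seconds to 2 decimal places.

0.35 sec

Total absorption A = 54.9·0.11 + 10.8·0.02 + 52.4·0.66 + 52.4·0.36 + 6.8·0.03
  = 6.039 + 0.216 + 34.584 + 18.864 + 0.204 = 59.907 m² sabins.
Volume V = 7.6 × 6.9 × 2.5 = 131.1 m³.
RT60 = 0.161 · V / A = 0.161 × 131.1 / 59.907 = 0.35 s.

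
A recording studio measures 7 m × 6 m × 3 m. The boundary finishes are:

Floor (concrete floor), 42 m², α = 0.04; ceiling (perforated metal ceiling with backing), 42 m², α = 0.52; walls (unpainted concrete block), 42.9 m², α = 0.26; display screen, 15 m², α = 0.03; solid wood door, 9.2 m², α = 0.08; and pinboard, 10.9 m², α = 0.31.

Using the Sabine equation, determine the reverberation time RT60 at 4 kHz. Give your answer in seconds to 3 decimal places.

A = Σ Sᵢαᵢ = 42·0.04 + 42·0.52 + 42.9·0.26 + 15·0.03 + 9.2·0.08 + 10.9·0.31 = 39.239 sabins.
V = 7·6·3 = 126 m³.
T = 0.161 V/A = 0.161·126/39.239 = 0.517 s.

0.517 sec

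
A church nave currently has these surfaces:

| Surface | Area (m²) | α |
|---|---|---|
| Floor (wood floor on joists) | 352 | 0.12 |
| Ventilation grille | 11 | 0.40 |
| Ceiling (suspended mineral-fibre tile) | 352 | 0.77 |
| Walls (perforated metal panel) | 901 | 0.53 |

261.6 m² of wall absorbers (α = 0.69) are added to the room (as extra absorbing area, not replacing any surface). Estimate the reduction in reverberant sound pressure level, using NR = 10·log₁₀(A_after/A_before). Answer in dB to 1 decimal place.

Total absorption A_before = 352*0.12 + 11*0.40 + 352*0.77 + 901*0.53
  = 42.240 + 4.400 + 271.040 + 477.530 = 795.210 m² sabins.
Added absorption = 261.6 × 0.69 = 180.504 sabins.
A_after = 795.210 + 180.504 = 975.714 sabins.
NR = 10·log₁₀(975.714/795.210) = 0.9 dB.

0.9 dB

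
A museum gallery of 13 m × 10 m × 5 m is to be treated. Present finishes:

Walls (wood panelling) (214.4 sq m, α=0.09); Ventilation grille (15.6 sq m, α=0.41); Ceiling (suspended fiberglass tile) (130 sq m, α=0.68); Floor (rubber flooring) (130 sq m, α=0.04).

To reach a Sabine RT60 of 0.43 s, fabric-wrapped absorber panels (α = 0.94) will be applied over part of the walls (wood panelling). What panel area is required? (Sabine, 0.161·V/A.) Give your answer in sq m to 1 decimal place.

146.0

Total absorption A₁ = 214.4*0.09 + 15.6*0.41 + 130*0.68 + 130*0.04
  = 19.296 + 6.396 + 88.400 + 5.200 = 119.292 sq m sabins.
V = 650 m³. Target absorption A₂ = 0.161 × 650 / 0.43 = 243.372 sabins.
Absorption to add: 243.372 − 119.292 = 124.080 sabins.
Each sq m of panel replacing the walls (wood panelling) adds (0.94 − 0.09) = 0.85 sabins.
Area = ΔA/Δα = 124.080/0.85 = 146.0 sq m.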